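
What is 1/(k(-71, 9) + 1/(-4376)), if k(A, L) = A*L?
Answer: -4376/2796265 ≈ -0.0015649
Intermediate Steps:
1/(k(-71, 9) + 1/(-4376)) = 1/(-71*9 + 1/(-4376)) = 1/(-639 - 1/4376) = 1/(-2796265/4376) = -4376/2796265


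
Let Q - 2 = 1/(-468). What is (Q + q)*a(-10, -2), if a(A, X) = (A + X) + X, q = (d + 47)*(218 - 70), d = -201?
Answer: 74660047/234 ≈ 3.1906e+5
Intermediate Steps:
q = -22792 (q = (-201 + 47)*(218 - 70) = -154*148 = -22792)
Q = 935/468 (Q = 2 + 1/(-468) = 2 - 1/468 = 935/468 ≈ 1.9979)
a(A, X) = A + 2*X
(Q + q)*a(-10, -2) = (935/468 - 22792)*(-10 + 2*(-2)) = -10665721*(-10 - 4)/468 = -10665721/468*(-14) = 74660047/234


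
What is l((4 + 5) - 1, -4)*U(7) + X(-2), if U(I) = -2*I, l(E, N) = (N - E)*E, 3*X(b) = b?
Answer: 4030/3 ≈ 1343.3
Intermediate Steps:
X(b) = b/3
l(E, N) = E*(N - E)
l((4 + 5) - 1, -4)*U(7) + X(-2) = (((4 + 5) - 1)*(-4 - ((4 + 5) - 1)))*(-2*7) + (1/3)*(-2) = ((9 - 1)*(-4 - (9 - 1)))*(-14) - 2/3 = (8*(-4 - 1*8))*(-14) - 2/3 = (8*(-4 - 8))*(-14) - 2/3 = (8*(-12))*(-14) - 2/3 = -96*(-14) - 2/3 = 1344 - 2/3 = 4030/3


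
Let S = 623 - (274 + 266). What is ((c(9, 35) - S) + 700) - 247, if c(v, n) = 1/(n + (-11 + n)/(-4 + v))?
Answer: 73635/199 ≈ 370.02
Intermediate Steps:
S = 83 (S = 623 - 1*540 = 623 - 540 = 83)
c(v, n) = 1/(n + (-11 + n)/(-4 + v))
((c(9, 35) - S) + 700) - 247 = (((4 - 1*9)/(11 + 3*35 - 1*35*9) - 1*83) + 700) - 247 = (((4 - 9)/(11 + 105 - 315) - 83) + 700) - 247 = ((-5/(-199) - 83) + 700) - 247 = ((-1/199*(-5) - 83) + 700) - 247 = ((5/199 - 83) + 700) - 247 = (-16512/199 + 700) - 247 = 122788/199 - 247 = 73635/199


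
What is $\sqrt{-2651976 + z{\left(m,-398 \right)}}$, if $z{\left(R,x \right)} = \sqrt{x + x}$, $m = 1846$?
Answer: $\sqrt{-2651976 + 2 i \sqrt{199}} \approx 0.009 + 1628.5 i$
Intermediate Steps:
$z{\left(R,x \right)} = \sqrt{2} \sqrt{x}$ ($z{\left(R,x \right)} = \sqrt{2 x} = \sqrt{2} \sqrt{x}$)
$\sqrt{-2651976 + z{\left(m,-398 \right)}} = \sqrt{-2651976 + \sqrt{2} \sqrt{-398}} = \sqrt{-2651976 + \sqrt{2} i \sqrt{398}} = \sqrt{-2651976 + 2 i \sqrt{199}}$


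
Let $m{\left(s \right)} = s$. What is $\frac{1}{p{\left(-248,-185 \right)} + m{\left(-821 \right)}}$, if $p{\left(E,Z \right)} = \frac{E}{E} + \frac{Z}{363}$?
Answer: $- \frac{363}{297845} \approx -0.0012188$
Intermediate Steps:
$p{\left(E,Z \right)} = 1 + \frac{Z}{363}$ ($p{\left(E,Z \right)} = 1 + Z \frac{1}{363} = 1 + \frac{Z}{363}$)
$\frac{1}{p{\left(-248,-185 \right)} + m{\left(-821 \right)}} = \frac{1}{\left(1 + \frac{1}{363} \left(-185\right)\right) - 821} = \frac{1}{\left(1 - \frac{185}{363}\right) - 821} = \frac{1}{\frac{178}{363} - 821} = \frac{1}{- \frac{297845}{363}} = - \frac{363}{297845}$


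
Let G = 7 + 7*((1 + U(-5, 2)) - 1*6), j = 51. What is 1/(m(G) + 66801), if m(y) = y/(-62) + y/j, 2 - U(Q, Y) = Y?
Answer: 1581/105612227 ≈ 1.4970e-5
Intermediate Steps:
U(Q, Y) = 2 - Y
G = -28 (G = 7 + 7*((1 + (2 - 1*2)) - 1*6) = 7 + 7*((1 + (2 - 2)) - 6) = 7 + 7*((1 + 0) - 6) = 7 + 7*(1 - 6) = 7 + 7*(-5) = 7 - 35 = -28)
m(y) = 11*y/3162 (m(y) = y/(-62) + y/51 = y*(-1/62) + y*(1/51) = -y/62 + y/51 = 11*y/3162)
1/(m(G) + 66801) = 1/((11/3162)*(-28) + 66801) = 1/(-154/1581 + 66801) = 1/(105612227/1581) = 1581/105612227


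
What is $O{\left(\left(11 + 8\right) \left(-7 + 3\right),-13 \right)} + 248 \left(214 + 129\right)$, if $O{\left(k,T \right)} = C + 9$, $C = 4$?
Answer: $85077$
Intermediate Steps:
$O{\left(k,T \right)} = 13$ ($O{\left(k,T \right)} = 4 + 9 = 13$)
$O{\left(\left(11 + 8\right) \left(-7 + 3\right),-13 \right)} + 248 \left(214 + 129\right) = 13 + 248 \left(214 + 129\right) = 13 + 248 \cdot 343 = 13 + 85064 = 85077$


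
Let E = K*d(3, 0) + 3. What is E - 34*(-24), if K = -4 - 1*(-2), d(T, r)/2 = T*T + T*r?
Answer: 783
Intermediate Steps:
d(T, r) = 2*T² + 2*T*r (d(T, r) = 2*(T*T + T*r) = 2*(T² + T*r) = 2*T² + 2*T*r)
K = -2 (K = -4 + 2 = -2)
E = -33 (E = -4*3*(3 + 0) + 3 = -4*3*3 + 3 = -2*18 + 3 = -36 + 3 = -33)
E - 34*(-24) = -33 - 34*(-24) = -33 + 816 = 783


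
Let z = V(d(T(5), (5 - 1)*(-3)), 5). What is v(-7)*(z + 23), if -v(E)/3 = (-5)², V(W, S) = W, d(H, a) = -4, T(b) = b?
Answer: -1425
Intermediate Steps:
v(E) = -75 (v(E) = -3*(-5)² = -3*25 = -75)
z = -4
v(-7)*(z + 23) = -75*(-4 + 23) = -75*19 = -1425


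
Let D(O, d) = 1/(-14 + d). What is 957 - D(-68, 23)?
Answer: 8612/9 ≈ 956.89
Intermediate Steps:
957 - D(-68, 23) = 957 - 1/(-14 + 23) = 957 - 1/9 = 8612/9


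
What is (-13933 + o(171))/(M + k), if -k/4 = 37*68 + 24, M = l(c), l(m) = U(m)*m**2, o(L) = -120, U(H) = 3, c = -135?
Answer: -14053/44515 ≈ -0.31569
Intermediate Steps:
l(m) = 3*m**2
M = 54675 (M = 3*(-135)**2 = 3*18225 = 54675)
k = -10160 (k = -4*(37*68 + 24) = -4*(2516 + 24) = -4*2540 = -10160)
(-13933 + o(171))/(M + k) = (-13933 - 120)/(54675 - 10160) = -14053/44515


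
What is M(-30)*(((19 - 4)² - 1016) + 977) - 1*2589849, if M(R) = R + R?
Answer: -2601009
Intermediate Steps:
M(R) = 2*R
M(-30)*(((19 - 4)² - 1016) + 977) - 1*2589849 = (2*(-30))*(((19 - 4)² - 1016) + 977) - 1*2589849 = -60*((15² - 1016) + 977) - 2589849 = -60*((225 - 1016) + 977) - 2589849 = -60*(-791 + 977) - 2589849 = -60*186 - 2589849 = -11160 - 2589849 = -2601009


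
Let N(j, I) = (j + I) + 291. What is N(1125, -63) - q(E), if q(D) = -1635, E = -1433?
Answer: 2988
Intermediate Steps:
N(j, I) = 291 + I + j (N(j, I) = (I + j) + 291 = 291 + I + j)
N(1125, -63) - q(E) = (291 - 63 + 1125) - 1*(-1635) = 1353 + 1635 = 2988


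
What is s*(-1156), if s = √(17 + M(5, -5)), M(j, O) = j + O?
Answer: -1156*√17 ≈ -4766.3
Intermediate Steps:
M(j, O) = O + j
s = √17 (s = √(17 + (-5 + 5)) = √(17 + 0) = √17 ≈ 4.1231)
s*(-1156) = √17*(-1156) = -1156*√17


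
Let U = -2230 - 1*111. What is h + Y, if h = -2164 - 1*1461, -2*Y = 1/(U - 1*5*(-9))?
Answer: -16645999/4592 ≈ -3625.0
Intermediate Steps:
U = -2341 (U = -2230 - 111 = -2341)
Y = 1/4592 (Y = -1/(2*(-2341 - 1*5*(-9))) = -1/(2*(-2341 - 5*(-9))) = -1/(2*(-2341 + 45)) = -1/2/(-2296) = -1/2*(-1/2296) = 1/4592 ≈ 0.00021777)
h = -3625 (h = -2164 - 1461 = -3625)
h + Y = -3625 + 1/4592 = -16645999/4592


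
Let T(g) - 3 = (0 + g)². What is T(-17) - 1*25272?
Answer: -24980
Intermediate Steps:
T(g) = 3 + g² (T(g) = 3 + (0 + g)² = 3 + g²)
T(-17) - 1*25272 = (3 + (-17)²) - 1*25272 = (3 + 289) - 25272 = 292 - 25272 = -24980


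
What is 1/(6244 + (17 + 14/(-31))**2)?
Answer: 961/6263653 ≈ 0.00015342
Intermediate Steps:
1/(6244 + (17 + 14/(-31))**2) = 1/(6244 + (17 + 14*(-1/31))**2) = 1/(6244 + (17 - 14/31)**2) = 1/(6244 + (513/31)**2) = 1/(6244 + 263169/961) = 1/(6263653/961) = 961/6263653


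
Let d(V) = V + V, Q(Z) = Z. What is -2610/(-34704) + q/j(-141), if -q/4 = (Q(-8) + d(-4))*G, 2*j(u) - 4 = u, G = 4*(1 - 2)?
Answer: 1007001/264136 ≈ 3.8124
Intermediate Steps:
d(V) = 2*V
G = -4 (G = 4*(-1) = -4)
j(u) = 2 + u/2
q = -256 (q = -4*(-8 + 2*(-4))*(-4) = -4*(-8 - 8)*(-4) = -(-64)*(-4) = -4*64 = -256)
-2610/(-34704) + q/j(-141) = -2610/(-34704) - 256/(2 + (½)*(-141)) = -2610*(-1/34704) - 256/(2 - 141/2) = 145/1928 - 256/(-137/2) = 145/1928 - 256*(-2/137) = 145/1928 + 512/137 = 1007001/264136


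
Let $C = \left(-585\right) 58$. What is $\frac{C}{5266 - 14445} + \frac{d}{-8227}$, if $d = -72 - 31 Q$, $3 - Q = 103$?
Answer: $\frac{251348098}{75515633} \approx 3.3284$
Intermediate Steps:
$C = -33930$
$Q = -100$ ($Q = 3 - 103 = -100$)
$d = 3028$ ($d = -72 - -3100 = -72 + 3100 = 3028$)
$\frac{C}{5266 - 14445} + \frac{d}{-8227} = - \frac{33930}{5266 - 14445} + \frac{3028}{-8227} = - \frac{33930}{-9179} + 3028 \left(- \frac{1}{8227}\right) = \left(-33930\right) \left(- \frac{1}{9179}\right) - \frac{3028}{8227} = \frac{33930}{9179} - \frac{3028}{8227} = \frac{251348098}{75515633}$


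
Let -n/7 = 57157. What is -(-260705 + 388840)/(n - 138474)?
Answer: 18305/76939 ≈ 0.23792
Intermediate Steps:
n = -400099 (n = -7*57157 = -400099)
-(-260705 + 388840)/(n - 138474) = -(-260705 + 388840)/(-400099 - 138474) = -128135/(-538573) = -128135*(-1)/538573 = -1*(-18305/76939) = 18305/76939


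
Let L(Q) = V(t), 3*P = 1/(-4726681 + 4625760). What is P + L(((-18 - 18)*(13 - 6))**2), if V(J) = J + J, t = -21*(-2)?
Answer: 25432091/302763 ≈ 84.000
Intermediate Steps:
P = -1/302763 (P = 1/(3*(-4726681 + 4625760)) = (1/3)/(-100921) = (1/3)*(-1/100921) = -1/302763 ≈ -3.3029e-6)
t = 42
V(J) = 2*J
L(Q) = 84 (L(Q) = 2*42 = 84)
P + L(((-18 - 18)*(13 - 6))**2) = -1/302763 + 84 = 25432091/302763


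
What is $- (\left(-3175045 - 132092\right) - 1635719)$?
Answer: $4942856$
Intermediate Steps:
$- (\left(-3175045 - 132092\right) - 1635719) = - (-3307137 - 1635719) = \left(-1\right) \left(-4942856\right) = 4942856$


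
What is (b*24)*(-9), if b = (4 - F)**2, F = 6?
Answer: -864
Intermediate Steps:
b = 4 (b = (4 - 1*6)**2 = (4 - 6)**2 = (-2)**2 = 4)
(b*24)*(-9) = (4*24)*(-9) = 96*(-9) = -864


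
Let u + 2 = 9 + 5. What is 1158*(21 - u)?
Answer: 10422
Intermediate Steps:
u = 12 (u = -2 + (9 + 5) = -2 + 14 = 12)
1158*(21 - u) = 1158*(21 - 1*12) = 1158*(21 - 12) = 1158*9 = 10422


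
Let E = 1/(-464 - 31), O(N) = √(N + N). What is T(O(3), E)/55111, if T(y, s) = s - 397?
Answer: -196516/27279945 ≈ -0.0072037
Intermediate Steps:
O(N) = √2*√N (O(N) = √(2*N) = √2*√N)
E = -1/495 (E = 1/(-495) = -1/495 ≈ -0.0020202)
T(y, s) = -397 + s
T(O(3), E)/55111 = (-397 - 1/495)/55111 = -196516/495*1/55111 = -196516/27279945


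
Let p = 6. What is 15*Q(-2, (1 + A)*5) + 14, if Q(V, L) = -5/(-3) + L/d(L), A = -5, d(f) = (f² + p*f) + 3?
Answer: 10737/283 ≈ 37.940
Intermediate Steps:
d(f) = 3 + f² + 6*f (d(f) = (f² + 6*f) + 3 = 3 + f² + 6*f)
Q(V, L) = 5/3 + L/(3 + L² + 6*L) (Q(V, L) = -5/(-3) + L/(3 + L² + 6*L) = -5*(-⅓) + L/(3 + L² + 6*L) = 5/3 + L/(3 + L² + 6*L))
15*Q(-2, (1 + A)*5) + 14 = 15*((15 + 5*((1 - 5)*5)² + 33*((1 - 5)*5))/(3*(3 + ((1 - 5)*5)² + 6*((1 - 5)*5)))) + 14 = 15*((15 + 5*(-4*5)² + 33*(-4*5))/(3*(3 + (-4*5)² + 6*(-4*5)))) + 14 = 15*((15 + 5*(-20)² + 33*(-20))/(3*(3 + (-20)² + 6*(-20)))) + 14 = 15*((15 + 5*400 - 660)/(3*(3 + 400 - 120))) + 14 = 15*((⅓)*(15 + 2000 - 660)/283) + 14 = 15*((⅓)*(1/283)*1355) + 14 = 15*(1355/849) + 14 = 6775/283 + 14 = 10737/283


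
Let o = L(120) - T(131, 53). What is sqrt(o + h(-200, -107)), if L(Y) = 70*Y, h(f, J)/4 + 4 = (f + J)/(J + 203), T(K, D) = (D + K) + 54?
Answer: sqrt(1171182)/12 ≈ 90.184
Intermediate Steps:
T(K, D) = 54 + D + K
h(f, J) = -16 + 4*(J + f)/(203 + J) (h(f, J) = -16 + 4*((f + J)/(J + 203)) = -16 + 4*((J + f)/(203 + J)) = -16 + 4*(J + f)/(203 + J))
o = 8162 (o = 70*120 - (54 + 53 + 131) = 8400 - 1*238 = 8400 - 238 = 8162)
sqrt(o + h(-200, -107)) = sqrt(8162 + 4*(-812 - 200 - 3*(-107))/(203 - 107)) = sqrt(8162 + 4*(-812 - 200 + 321)/96) = sqrt(8162 + 4*(1/96)*(-691)) = sqrt(8162 - 691/24) = sqrt(195197/24) = sqrt(1171182)/12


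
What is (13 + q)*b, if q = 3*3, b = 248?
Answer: 5456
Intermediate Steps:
q = 9
(13 + q)*b = (13 + 9)*248 = 22*248 = 5456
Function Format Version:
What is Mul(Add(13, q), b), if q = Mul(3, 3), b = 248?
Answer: 5456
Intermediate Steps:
q = 9
Mul(Add(13, q), b) = Mul(Add(13, 9), 248) = Mul(22, 248) = 5456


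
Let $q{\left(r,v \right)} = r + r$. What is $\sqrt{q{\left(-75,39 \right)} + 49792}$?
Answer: $\sqrt{49642} \approx 222.8$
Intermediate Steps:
$q{\left(r,v \right)} = 2 r$
$\sqrt{q{\left(-75,39 \right)} + 49792} = \sqrt{2 \left(-75\right) + 49792} = \sqrt{-150 + 49792} = \sqrt{49642}$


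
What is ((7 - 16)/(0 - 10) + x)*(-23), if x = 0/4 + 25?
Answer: -5957/10 ≈ -595.70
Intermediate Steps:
x = 25 (x = 0*(¼) + 25 = 0 + 25 = 25)
((7 - 16)/(0 - 10) + x)*(-23) = ((7 - 16)/(0 - 10) + 25)*(-23) = (-9/(-10) + 25)*(-23) = (-9*(-⅒) + 25)*(-23) = (9/10 + 25)*(-23) = (259/10)*(-23) = -5957/10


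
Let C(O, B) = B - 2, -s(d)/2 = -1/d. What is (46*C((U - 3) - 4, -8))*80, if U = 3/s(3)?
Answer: -36800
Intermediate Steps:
s(d) = 2/d (s(d) = -2*(-1)/d = -(-2)/d = 2/d)
U = 9/2 (U = 3/((2/3)) = 3/((2*(1/3))) = 3/(2/3) = 3*(3/2) = 9/2 ≈ 4.5000)
C(O, B) = -2 + B
(46*C((U - 3) - 4, -8))*80 = (46*(-2 - 8))*80 = (46*(-10))*80 = -460*80 = -36800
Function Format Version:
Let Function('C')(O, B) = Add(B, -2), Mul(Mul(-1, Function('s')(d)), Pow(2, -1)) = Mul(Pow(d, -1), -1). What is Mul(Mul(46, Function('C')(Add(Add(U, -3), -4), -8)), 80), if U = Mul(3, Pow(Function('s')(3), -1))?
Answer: -36800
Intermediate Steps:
Function('s')(d) = Mul(2, Pow(d, -1)) (Function('s')(d) = Mul(-2, Mul(Pow(d, -1), -1)) = Mul(-2, Mul(-1, Pow(d, -1))) = Mul(2, Pow(d, -1)))
U = Rational(9, 2) (U = Mul(3, Pow(Mul(2, Pow(3, -1)), -1)) = Mul(3, Pow(Mul(2, Rational(1, 3)), -1)) = Mul(3, Pow(Rational(2, 3), -1)) = Mul(3, Rational(3, 2)) = Rational(9, 2) ≈ 4.5000)
Function('C')(O, B) = Add(-2, B)
Mul(Mul(46, Function('C')(Add(Add(U, -3), -4), -8)), 80) = Mul(Mul(46, Add(-2, -8)), 80) = Mul(Mul(46, -10), 80) = Mul(-460, 80) = -36800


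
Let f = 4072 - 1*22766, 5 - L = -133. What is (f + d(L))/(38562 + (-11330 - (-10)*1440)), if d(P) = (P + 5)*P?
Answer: 65/2602 ≈ 0.024981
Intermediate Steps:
L = 138 (L = 5 - 1*(-133) = 5 + 133 = 138)
f = -18694 (f = 4072 - 22766 = -18694)
d(P) = P*(5 + P) (d(P) = (5 + P)*P = P*(5 + P))
(f + d(L))/(38562 + (-11330 - (-10)*1440)) = (-18694 + 138*(5 + 138))/(38562 + (-11330 - (-10)*1440)) = (-18694 + 138*143)/(38562 + (-11330 - 1*(-14400))) = (-18694 + 19734)/(38562 + (-11330 + 14400)) = 1040/(38562 + 3070) = 1040/41632 = 1040*(1/41632) = 65/2602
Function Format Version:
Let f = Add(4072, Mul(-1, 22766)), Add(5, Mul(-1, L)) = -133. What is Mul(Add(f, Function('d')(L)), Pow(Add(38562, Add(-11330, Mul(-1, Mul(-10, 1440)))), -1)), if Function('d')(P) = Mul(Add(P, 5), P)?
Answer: Rational(65, 2602) ≈ 0.024981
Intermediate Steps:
L = 138 (L = Add(5, Mul(-1, -133)) = Add(5, 133) = 138)
f = -18694 (f = Add(4072, -22766) = -18694)
Function('d')(P) = Mul(P, Add(5, P)) (Function('d')(P) = Mul(Add(5, P), P) = Mul(P, Add(5, P)))
Mul(Add(f, Function('d')(L)), Pow(Add(38562, Add(-11330, Mul(-1, Mul(-10, 1440)))), -1)) = Mul(Add(-18694, Mul(138, Add(5, 138))), Pow(Add(38562, Add(-11330, Mul(-1, Mul(-10, 1440)))), -1)) = Mul(Add(-18694, Mul(138, 143)), Pow(Add(38562, Add(-11330, Mul(-1, -14400))), -1)) = Mul(Add(-18694, 19734), Pow(Add(38562, Add(-11330, 14400)), -1)) = Mul(1040, Pow(Add(38562, 3070), -1)) = Mul(1040, Pow(41632, -1)) = Mul(1040, Rational(1, 41632)) = Rational(65, 2602)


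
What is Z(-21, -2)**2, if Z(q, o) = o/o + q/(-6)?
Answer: 81/4 ≈ 20.250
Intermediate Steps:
Z(q, o) = 1 - q/6 (Z(q, o) = 1 + q*(-1/6) = 1 - q/6)
Z(-21, -2)**2 = (1 - 1/6*(-21))**2 = (1 + 7/2)**2 = (9/2)**2 = 81/4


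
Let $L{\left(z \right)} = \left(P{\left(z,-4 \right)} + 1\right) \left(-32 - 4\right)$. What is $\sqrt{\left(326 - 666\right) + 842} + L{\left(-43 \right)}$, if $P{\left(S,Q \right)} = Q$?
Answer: $108 + \sqrt{502} \approx 130.41$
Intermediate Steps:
$L{\left(z \right)} = 108$ ($L{\left(z \right)} = \left(-4 + 1\right) \left(-32 - 4\right) = \left(-3\right) \left(-36\right) = 108$)
$\sqrt{\left(326 - 666\right) + 842} + L{\left(-43 \right)} = \sqrt{\left(326 - 666\right) + 842} + 108 = \sqrt{-340 + 842} + 108 = \sqrt{502} + 108 = 108 + \sqrt{502}$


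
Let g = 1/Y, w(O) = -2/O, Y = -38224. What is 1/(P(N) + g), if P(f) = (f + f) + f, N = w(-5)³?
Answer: 4778000/917251 ≈ 5.2090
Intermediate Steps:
g = -1/38224 (g = 1/(-38224) = -1/38224 ≈ -2.6162e-5)
N = 8/125 (N = (-2/(-5))³ = (-2*(-⅕))³ = (⅖)³ = 8/125 ≈ 0.064000)
P(f) = 3*f (P(f) = 2*f + f = 3*f)
1/(P(N) + g) = 1/(3*(8/125) - 1/38224) = 1/(24/125 - 1/38224) = 1/(917251/4778000) = 4778000/917251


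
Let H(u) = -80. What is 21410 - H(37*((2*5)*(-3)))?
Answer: 21490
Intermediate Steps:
21410 - H(37*((2*5)*(-3))) = 21410 - 1*(-80) = 21410 + 80 = 21490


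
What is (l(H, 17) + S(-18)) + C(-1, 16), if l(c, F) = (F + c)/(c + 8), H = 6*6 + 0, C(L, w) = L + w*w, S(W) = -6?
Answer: 11009/44 ≈ 250.20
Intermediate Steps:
C(L, w) = L + w**2
H = 36 (H = 36 + 0 = 36)
l(c, F) = (F + c)/(8 + c)
(l(H, 17) + S(-18)) + C(-1, 16) = ((17 + 36)/(8 + 36) - 6) + (-1 + 16**2) = (53/44 - 6) + (-1 + 256) = ((1/44)*53 - 6) + 255 = (53/44 - 6) + 255 = -211/44 + 255 = 11009/44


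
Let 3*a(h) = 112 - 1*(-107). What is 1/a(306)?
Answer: 1/73 ≈ 0.013699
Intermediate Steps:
a(h) = 73 (a(h) = (112 - 1*(-107))/3 = (112 + 107)/3 = (⅓)*219 = 73)
1/a(306) = 1/73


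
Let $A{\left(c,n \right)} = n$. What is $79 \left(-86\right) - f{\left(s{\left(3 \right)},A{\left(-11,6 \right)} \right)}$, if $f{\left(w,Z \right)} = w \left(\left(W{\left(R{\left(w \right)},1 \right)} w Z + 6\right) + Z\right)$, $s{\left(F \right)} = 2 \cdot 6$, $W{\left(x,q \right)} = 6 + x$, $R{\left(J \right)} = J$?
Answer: $-22490$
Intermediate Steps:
$s{\left(F \right)} = 12$
$f{\left(w,Z \right)} = w \left(6 + Z + Z w \left(6 + w\right)\right)$ ($f{\left(w,Z \right)} = w \left(\left(\left(6 + w\right) w Z + 6\right) + Z\right) = w \left(\left(w \left(6 + w\right) Z + 6\right) + Z\right) = w \left(\left(Z w \left(6 + w\right) + 6\right) + Z\right) = w \left(\left(6 + Z w \left(6 + w\right)\right) + Z\right) = w \left(6 + Z + Z w \left(6 + w\right)\right)$)
$79 \left(-86\right) - f{\left(s{\left(3 \right)},A{\left(-11,6 \right)} \right)} = 79 \left(-86\right) - 12 \left(6 + 6 + 6 \cdot 12 \left(6 + 12\right)\right) = -6794 - 12 \left(6 + 6 + 6 \cdot 12 \cdot 18\right) = -6794 - 12 \left(6 + 6 + 1296\right) = -6794 - 12 \cdot 1308 = -6794 - 15696 = -22490$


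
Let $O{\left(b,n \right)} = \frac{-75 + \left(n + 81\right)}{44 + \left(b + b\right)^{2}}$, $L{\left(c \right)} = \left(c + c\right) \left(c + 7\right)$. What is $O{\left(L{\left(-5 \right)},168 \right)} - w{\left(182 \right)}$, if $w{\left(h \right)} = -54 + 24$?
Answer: $\frac{8249}{274} \approx 30.106$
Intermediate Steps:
$L{\left(c \right)} = 2 c \left(7 + c\right)$
$O{\left(b,n \right)} = \frac{6 + n}{44 + 4 b^{2}}$ ($O{\left(b,n \right)} = \frac{-75 + \left(81 + n\right)}{44 + \left(2 b\right)^{2}} = \frac{6 + n}{44 + 4 b^{2}}$)
$w{\left(h \right)} = -30$
$O{\left(L{\left(-5 \right)},168 \right)} - w{\left(182 \right)} = \frac{6 + 168}{4 \left(11 + \left(2 \left(-5\right) \left(7 - 5\right)\right)^{2}\right)} - -30 = \frac{1}{4} \frac{1}{11 + \left(2 \left(-5\right) 2\right)^{2}} \cdot 174 + 30 = \frac{1}{4} \frac{1}{11 + \left(-20\right)^{2}} \cdot 174 + 30 = \frac{1}{4} \frac{1}{11 + 400} \cdot 174 + 30 = \frac{1}{4} \cdot \frac{1}{411} \cdot 174 + 30 = \frac{29}{274} + 30 = \frac{8249}{274}$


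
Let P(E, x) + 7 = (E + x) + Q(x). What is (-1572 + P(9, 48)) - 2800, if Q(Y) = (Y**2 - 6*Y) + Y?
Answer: -2258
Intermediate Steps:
Q(Y) = Y**2 - 5*Y
P(E, x) = -7 + E + x + x*(-5 + x) (P(E, x) = -7 + ((E + x) + x*(-5 + x)) = -7 + (E + x + x*(-5 + x)) = -7 + E + x + x*(-5 + x))
(-1572 + P(9, 48)) - 2800 = (-1572 + (-7 + 9 + 48 + 48*(-5 + 48))) - 2800 = (-1572 + (-7 + 9 + 48 + 48*43)) - 2800 = (-1572 + (-7 + 9 + 48 + 2064)) - 2800 = (-1572 + 2114) - 2800 = 542 - 2800 = -2258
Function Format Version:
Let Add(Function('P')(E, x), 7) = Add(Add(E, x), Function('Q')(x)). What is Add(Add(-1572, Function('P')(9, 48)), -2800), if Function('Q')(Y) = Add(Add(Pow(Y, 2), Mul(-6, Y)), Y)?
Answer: -2258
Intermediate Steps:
Function('Q')(Y) = Add(Pow(Y, 2), Mul(-5, Y))
Function('P')(E, x) = Add(-7, E, x, Mul(x, Add(-5, x))) (Function('P')(E, x) = Add(-7, Add(Add(E, x), Mul(x, Add(-5, x)))) = Add(-7, Add(E, x, Mul(x, Add(-5, x)))) = Add(-7, E, x, Mul(x, Add(-5, x))))
Add(Add(-1572, Function('P')(9, 48)), -2800) = Add(Add(-1572, Add(-7, 9, 48, Mul(48, Add(-5, 48)))), -2800) = Add(Add(-1572, Add(-7, 9, 48, Mul(48, 43))), -2800) = Add(Add(-1572, Add(-7, 9, 48, 2064)), -2800) = Add(Add(-1572, 2114), -2800) = Add(542, -2800) = -2258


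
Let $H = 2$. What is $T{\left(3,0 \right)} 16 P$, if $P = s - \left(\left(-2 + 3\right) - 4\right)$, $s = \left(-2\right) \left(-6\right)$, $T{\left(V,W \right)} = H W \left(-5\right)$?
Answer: $0$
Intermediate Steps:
$T{\left(V,W \right)} = - 10 W$ ($T{\left(V,W \right)} = 2 W \left(-5\right) = - 10 W$)
$s = 12$
$P = 15$ ($P = 12 - \left(\left(-2 + 3\right) - 4\right) = 12 - \left(1 - 4\right) = 12 - -3 = 12 + 3 = 15$)
$T{\left(3,0 \right)} 16 P = \left(-10\right) 0 \cdot 16 \cdot 15 = 0 \cdot 16 \cdot 15 = 0 \cdot 15 = 0$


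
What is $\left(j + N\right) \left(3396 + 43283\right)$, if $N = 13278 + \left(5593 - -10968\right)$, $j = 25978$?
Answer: $2605481743$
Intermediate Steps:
$N = 29839$ ($N = 13278 + \left(5593 + 10968\right) = 13278 + 16561 = 29839$)
$\left(j + N\right) \left(3396 + 43283\right) = \left(25978 + 29839\right) \left(3396 + 43283\right) = 55817 \cdot 46679 = 2605481743$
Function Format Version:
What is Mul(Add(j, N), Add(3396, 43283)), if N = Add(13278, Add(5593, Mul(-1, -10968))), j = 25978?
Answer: 2605481743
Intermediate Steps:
N = 29839 (N = Add(13278, Add(5593, 10968)) = Add(13278, 16561) = 29839)
Mul(Add(j, N), Add(3396, 43283)) = Mul(Add(25978, 29839), Add(3396, 43283)) = Mul(55817, 46679) = 2605481743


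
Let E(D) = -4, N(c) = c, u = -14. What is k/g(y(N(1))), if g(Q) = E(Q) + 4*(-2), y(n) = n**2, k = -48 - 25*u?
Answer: -151/6 ≈ -25.167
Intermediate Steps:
k = 302 (k = -48 - 25*(-14) = -48 + 350 = 302)
g(Q) = -12 (g(Q) = -4 + 4*(-2) = -4 - 8 = -12)
k/g(y(N(1))) = 302/(-12) = 302*(-1/12) = -151/6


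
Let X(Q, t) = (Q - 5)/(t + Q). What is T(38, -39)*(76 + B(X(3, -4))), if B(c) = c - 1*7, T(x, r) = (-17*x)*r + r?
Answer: 1786005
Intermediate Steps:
X(Q, t) = (-5 + Q)/(Q + t)
T(x, r) = r - 17*r*x (T(x, r) = -17*r*x + r = r - 17*r*x)
B(c) = -7 + c (B(c) = c - 7 = -7 + c)
T(38, -39)*(76 + B(X(3, -4))) = (-39*(1 - 17*38))*(76 + (-7 + (-5 + 3)/(3 - 4))) = (-39*(1 - 646))*(76 + (-7 - 2/(-1))) = (-39*(-645))*(76 + (-7 - 1*(-2))) = 25155*(76 + (-7 + 2)) = 25155*(76 - 5) = 25155*71 = 1786005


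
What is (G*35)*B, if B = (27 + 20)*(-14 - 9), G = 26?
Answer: -983710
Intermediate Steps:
B = -1081 (B = 47*(-23) = -1081)
(G*35)*B = (26*35)*(-1081) = 910*(-1081) = -983710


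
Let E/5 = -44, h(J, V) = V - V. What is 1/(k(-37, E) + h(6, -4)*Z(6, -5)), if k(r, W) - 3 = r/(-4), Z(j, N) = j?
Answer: 4/49 ≈ 0.081633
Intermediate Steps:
h(J, V) = 0
E = -220 (E = 5*(-44) = -220)
k(r, W) = 3 - r/4 (k(r, W) = 3 + r/(-4) = 3 + r*(-¼) = 3 - r/4)
1/(k(-37, E) + h(6, -4)*Z(6, -5)) = 1/((3 - ¼*(-37)) + 0*6) = 1/((3 + 37/4) + 0) = 1/(49/4 + 0) = 1/(49/4) = 4/49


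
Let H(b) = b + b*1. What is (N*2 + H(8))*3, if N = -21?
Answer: -78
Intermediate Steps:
H(b) = 2*b (H(b) = b + b = 2*b)
(N*2 + H(8))*3 = (-21*2 + 2*8)*3 = (-42 + 16)*3 = -26*3 = -78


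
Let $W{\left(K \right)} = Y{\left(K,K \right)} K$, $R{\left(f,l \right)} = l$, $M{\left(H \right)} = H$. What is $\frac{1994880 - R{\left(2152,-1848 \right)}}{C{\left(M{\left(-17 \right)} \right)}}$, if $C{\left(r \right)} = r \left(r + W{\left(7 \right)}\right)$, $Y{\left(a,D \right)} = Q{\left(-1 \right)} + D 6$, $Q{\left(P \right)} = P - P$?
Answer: $- \frac{1996728}{4709} \approx -424.02$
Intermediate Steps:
$Q{\left(P \right)} = 0$
$Y{\left(a,D \right)} = 6 D$ ($Y{\left(a,D \right)} = 0 + D 6 = 0 + 6 D = 6 D$)
$W{\left(K \right)} = 6 K^{2}$ ($W{\left(K \right)} = 6 K K = 6 K^{2}$)
$C{\left(r \right)} = r \left(294 + r\right)$ ($C{\left(r \right)} = r \left(r + 6 \cdot 7^{2}\right) = r \left(r + 6 \cdot 49\right) = r \left(r + 294\right) = r \left(294 + r\right)$)
$\frac{1994880 - R{\left(2152,-1848 \right)}}{C{\left(M{\left(-17 \right)} \right)}} = \frac{1994880 - -1848}{\left(-17\right) \left(294 - 17\right)} = \frac{1994880 + 1848}{\left(-17\right) 277} = \frac{1996728}{-4709} = 1996728 \left(- \frac{1}{4709}\right) = - \frac{1996728}{4709}$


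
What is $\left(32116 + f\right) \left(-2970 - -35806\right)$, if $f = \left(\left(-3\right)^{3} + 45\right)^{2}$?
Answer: $1065199840$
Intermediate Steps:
$f = 324$ ($f = \left(-27 + 45\right)^{2} = 18^{2} = 324$)
$\left(32116 + f\right) \left(-2970 - -35806\right) = \left(32116 + 324\right) \left(-2970 - -35806\right) = 32440 \left(-2970 + 35806\right) = 32440 \cdot 32836 = 1065199840$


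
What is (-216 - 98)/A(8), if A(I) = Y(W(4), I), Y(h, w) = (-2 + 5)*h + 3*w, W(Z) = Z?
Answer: -157/18 ≈ -8.7222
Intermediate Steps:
Y(h, w) = 3*h + 3*w
A(I) = 12 + 3*I (A(I) = 3*4 + 3*I = 12 + 3*I)
(-216 - 98)/A(8) = (-216 - 98)/(12 + 3*8) = -314/(12 + 24) = -314/36 = -314*1/36 = -157/18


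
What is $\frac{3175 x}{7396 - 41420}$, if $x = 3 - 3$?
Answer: $0$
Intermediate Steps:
$x = 0$ ($x = 3 - 3 = 0$)
$\frac{3175 x}{7396 - 41420} = \frac{3175 \cdot 0}{7396 - 41420} = \frac{0}{-34024} = 0 \left(- \frac{1}{34024}\right) = 0$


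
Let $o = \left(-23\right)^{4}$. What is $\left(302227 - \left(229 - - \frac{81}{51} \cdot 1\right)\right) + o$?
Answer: $\frac{9891236}{17} \approx 5.8184 \cdot 10^{5}$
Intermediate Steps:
$o = 279841$
$\left(302227 - \left(229 - - \frac{81}{51} \cdot 1\right)\right) + o = \left(302227 - \left(229 - - \frac{81}{51} \cdot 1\right)\right) + 279841 = \left(302227 - \left(229 - \left(-81\right) \frac{1}{51} \cdot 1\right)\right) + 279841 = \left(302227 - \frac{3920}{17}\right) + 279841 = \frac{5133939}{17} + 279841 = \frac{9891236}{17}$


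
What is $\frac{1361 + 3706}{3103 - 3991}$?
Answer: $- \frac{1689}{296} \approx -5.7061$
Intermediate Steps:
$\frac{1361 + 3706}{3103 - 3991} = \frac{5067}{-888} = 5067 \left(- \frac{1}{888}\right) = - \frac{1689}{296}$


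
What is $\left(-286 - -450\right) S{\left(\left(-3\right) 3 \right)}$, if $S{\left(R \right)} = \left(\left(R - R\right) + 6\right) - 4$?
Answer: $328$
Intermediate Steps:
$S{\left(R \right)} = 2$ ($S{\left(R \right)} = \left(0 + 6\right) - 4 = 6 - 4 = 2$)
$\left(-286 - -450\right) S{\left(\left(-3\right) 3 \right)} = \left(-286 - -450\right) 2 = \left(-286 + 450\right) 2 = 164 \cdot 2 = 328$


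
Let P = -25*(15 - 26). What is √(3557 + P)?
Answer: 2*√958 ≈ 61.903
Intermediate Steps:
P = 275 (P = -25*(-11) = 275)
√(3557 + P) = √(3557 + 275) = √3832 = 2*√958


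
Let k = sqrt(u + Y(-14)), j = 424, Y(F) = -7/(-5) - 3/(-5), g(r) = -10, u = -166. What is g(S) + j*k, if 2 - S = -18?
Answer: -10 + 848*I*sqrt(41) ≈ -10.0 + 5429.9*I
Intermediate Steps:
S = 20 (S = 2 - 1*(-18) = 2 + 18 = 20)
Y(F) = 2 (Y(F) = -7*(-1/5) - 3*(-1/5) = 7/5 + 3/5 = 2)
k = 2*I*sqrt(41) (k = sqrt(-166 + 2) = sqrt(-164) = 2*I*sqrt(41) ≈ 12.806*I)
g(S) + j*k = -10 + 424*(2*I*sqrt(41)) = -10 + 848*I*sqrt(41)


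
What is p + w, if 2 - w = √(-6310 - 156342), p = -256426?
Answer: -256424 - 2*I*√40663 ≈ -2.5642e+5 - 403.3*I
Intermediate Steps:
w = 2 - 2*I*√40663 (w = 2 - √(-6310 - 156342) = 2 - √(-162652) = 2 - 2*I*√40663 ≈ 2.0 - 403.3*I)
p + w = -256426 + (2 - 2*I*√40663) = -256424 - 2*I*√40663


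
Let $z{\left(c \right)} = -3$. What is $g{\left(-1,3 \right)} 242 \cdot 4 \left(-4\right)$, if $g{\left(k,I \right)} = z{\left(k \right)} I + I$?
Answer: $23232$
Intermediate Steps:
$g{\left(k,I \right)} = - 2 I$ ($g{\left(k,I \right)} = - 3 I + I = - 2 I$)
$g{\left(-1,3 \right)} 242 \cdot 4 \left(-4\right) = \left(-2\right) 3 \cdot 242 \cdot 4 \left(-4\right) = - 6 \cdot 242 \left(-16\right) = \left(-6\right) \left(-3872\right) = 23232$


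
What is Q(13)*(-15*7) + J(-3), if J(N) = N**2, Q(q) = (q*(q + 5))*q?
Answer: -319401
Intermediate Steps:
Q(q) = q**2*(5 + q) (Q(q) = (q*(5 + q))*q = q**2*(5 + q))
Q(13)*(-15*7) + J(-3) = (13**2*(5 + 13))*(-15*7) + (-3)**2 = (169*18)*(-105) + 9 = 3042*(-105) + 9 = -319410 + 9 = -319401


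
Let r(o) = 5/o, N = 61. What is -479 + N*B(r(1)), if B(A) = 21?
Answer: 802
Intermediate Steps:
-479 + N*B(r(1)) = -479 + 61*21 = -479 + 1281 = 802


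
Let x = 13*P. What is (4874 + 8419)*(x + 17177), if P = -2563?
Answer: -214575606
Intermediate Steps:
x = -33319 (x = 13*(-2563) = -33319)
(4874 + 8419)*(x + 17177) = (4874 + 8419)*(-33319 + 17177) = 13293*(-16142) = -214575606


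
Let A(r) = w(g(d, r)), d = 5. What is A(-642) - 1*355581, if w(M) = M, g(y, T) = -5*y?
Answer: -355606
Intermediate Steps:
A(r) = -25 (A(r) = -5*5 = -25)
A(-642) - 1*355581 = -25 - 1*355581 = -25 - 355581 = -355606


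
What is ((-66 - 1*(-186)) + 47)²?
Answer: 27889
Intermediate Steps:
((-66 - 1*(-186)) + 47)² = ((-66 + 186) + 47)² = (120 + 47)² = 167² = 27889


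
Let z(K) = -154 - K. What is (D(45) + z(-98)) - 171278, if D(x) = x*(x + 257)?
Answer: -157744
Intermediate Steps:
D(x) = x*(257 + x)
(D(45) + z(-98)) - 171278 = (45*(257 + 45) + (-154 - 1*(-98))) - 171278 = (45*302 + (-154 + 98)) - 171278 = (13590 - 56) - 171278 = 13534 - 171278 = -157744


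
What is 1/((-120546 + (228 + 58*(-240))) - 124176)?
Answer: -1/258414 ≈ -3.8698e-6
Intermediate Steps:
1/((-120546 + (228 + 58*(-240))) - 124176) = 1/((-120546 + (228 - 13920)) - 124176) = 1/((-120546 - 13692) - 124176) = 1/(-134238 - 124176) = 1/(-258414) = -1/258414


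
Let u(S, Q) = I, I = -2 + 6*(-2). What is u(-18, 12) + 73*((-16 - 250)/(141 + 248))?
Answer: -24864/389 ≈ -63.918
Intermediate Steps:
I = -14 (I = -2 - 12 = -14)
u(S, Q) = -14
u(-18, 12) + 73*((-16 - 250)/(141 + 248)) = -14 + 73*((-16 - 250)/(141 + 248)) = -14 + 73*(-266/389) = -14 - 19418/389 = -24864/389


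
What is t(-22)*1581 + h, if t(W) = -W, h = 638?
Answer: 35420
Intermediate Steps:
t(-22)*1581 + h = -1*(-22)*1581 + 638 = 22*1581 + 638 = 34782 + 638 = 35420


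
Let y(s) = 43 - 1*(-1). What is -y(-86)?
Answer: -44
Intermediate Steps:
y(s) = 44 (y(s) = 43 + 1 = 44)
-y(-86) = -1*44 = -44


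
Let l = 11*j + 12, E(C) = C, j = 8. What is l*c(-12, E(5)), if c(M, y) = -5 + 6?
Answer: 100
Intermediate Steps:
c(M, y) = 1
l = 100 (l = 11*8 + 12 = 88 + 12 = 100)
l*c(-12, E(5)) = 100*1 = 100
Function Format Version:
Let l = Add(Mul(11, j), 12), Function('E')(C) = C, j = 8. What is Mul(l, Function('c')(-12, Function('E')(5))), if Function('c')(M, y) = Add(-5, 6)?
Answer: 100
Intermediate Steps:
Function('c')(M, y) = 1
l = 100 (l = Add(Mul(11, 8), 12) = Add(88, 12) = 100)
Mul(l, Function('c')(-12, Function('E')(5))) = Mul(100, 1) = 100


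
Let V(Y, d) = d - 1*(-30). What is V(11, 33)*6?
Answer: 378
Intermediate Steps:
V(Y, d) = 30 + d (V(Y, d) = d + 30 = 30 + d)
V(11, 33)*6 = (30 + 33)*6 = 63*6 = 378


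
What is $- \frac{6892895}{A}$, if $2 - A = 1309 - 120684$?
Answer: $- \frac{6892895}{119377} \approx -57.741$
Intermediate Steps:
$A = 119377$ ($A = 2 - \left(1309 - 120684\right) = 2 - -119375 = 2 + 119375 = 119377$)
$- \frac{6892895}{A} = - \frac{6892895}{119377}$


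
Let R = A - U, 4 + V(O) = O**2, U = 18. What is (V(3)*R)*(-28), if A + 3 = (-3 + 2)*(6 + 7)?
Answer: 4760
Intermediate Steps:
A = -16 (A = -3 + (-3 + 2)*(6 + 7) = -3 - 1*13 = -3 - 13 = -16)
V(O) = -4 + O**2
R = -34 (R = -16 - 1*18 = -16 - 18 = -34)
(V(3)*R)*(-28) = ((-4 + 3**2)*(-34))*(-28) = ((-4 + 9)*(-34))*(-28) = (5*(-34))*(-28) = -170*(-28) = 4760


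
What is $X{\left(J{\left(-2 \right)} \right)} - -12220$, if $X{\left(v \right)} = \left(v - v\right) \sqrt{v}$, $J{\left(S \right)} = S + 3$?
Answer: $12220$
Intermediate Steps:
$J{\left(S \right)} = 3 + S$
$X{\left(v \right)} = 0$ ($X{\left(v \right)} = 0 \sqrt{v} = 0$)
$X{\left(J{\left(-2 \right)} \right)} - -12220 = 0 - -12220 = 0 + 12220 = 12220$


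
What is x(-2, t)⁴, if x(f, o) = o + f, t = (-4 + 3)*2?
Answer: 256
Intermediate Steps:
t = -2 (t = -1*2 = -2)
x(f, o) = f + o
x(-2, t)⁴ = (-2 - 2)⁴ = (-4)⁴ = 256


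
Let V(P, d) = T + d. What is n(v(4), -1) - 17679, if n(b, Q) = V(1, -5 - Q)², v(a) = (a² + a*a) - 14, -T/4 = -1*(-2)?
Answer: -17535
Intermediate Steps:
T = -8 (T = -(-4)*(-2) = -4*2 = -8)
V(P, d) = -8 + d
v(a) = -14 + 2*a² (v(a) = (a² + a²) - 14 = 2*a² - 14 = -14 + 2*a²)
n(b, Q) = (-13 - Q)² (n(b, Q) = (-8 + (-5 - Q))² = (-13 - Q)²)
n(v(4), -1) - 17679 = (13 - 1)² - 17679 = 12² - 17679 = 144 - 17679 = -17535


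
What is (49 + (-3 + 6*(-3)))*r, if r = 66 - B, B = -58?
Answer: 3472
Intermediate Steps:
r = 124 (r = 66 - 1*(-58) = 66 + 58 = 124)
(49 + (-3 + 6*(-3)))*r = (49 + (-3 + 6*(-3)))*124 = (49 + (-3 - 18))*124 = (49 - 21)*124 = 28*124 = 3472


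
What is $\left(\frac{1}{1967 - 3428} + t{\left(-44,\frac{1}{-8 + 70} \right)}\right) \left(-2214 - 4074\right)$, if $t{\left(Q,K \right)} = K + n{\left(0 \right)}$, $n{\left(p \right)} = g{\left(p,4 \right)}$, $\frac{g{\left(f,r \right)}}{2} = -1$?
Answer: $\frac{188393720}{15097} \approx 12479.0$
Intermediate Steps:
$g{\left(f,r \right)} = -2$ ($g{\left(f,r \right)} = 2 \left(-1\right) = -2$)
$n{\left(p \right)} = -2$
$t{\left(Q,K \right)} = -2 + K$ ($t{\left(Q,K \right)} = K - 2 = -2 + K$)
$\left(\frac{1}{1967 - 3428} + t{\left(-44,\frac{1}{-8 + 70} \right)}\right) \left(-2214 - 4074\right) = \left(\frac{1}{1967 - 3428} - \left(2 - \frac{1}{-8 + 70}\right)\right) \left(-2214 - 4074\right) = \left(\frac{1}{-1461} - \left(2 - \frac{1}{62}\right)\right) \left(-6288\right) = \left(- \frac{1}{1461} + \left(-2 + \frac{1}{62}\right)\right) \left(-6288\right) = \left(- \frac{1}{1461} - \frac{123}{62}\right) \left(-6288\right) = \left(- \frac{179765}{90582}\right) \left(-6288\right) = \frac{188393720}{15097}$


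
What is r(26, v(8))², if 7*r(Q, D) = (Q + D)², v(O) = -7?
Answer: 130321/49 ≈ 2659.6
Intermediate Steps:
r(Q, D) = (D + Q)²/7 (r(Q, D) = (Q + D)²/7 = (D + Q)²/7)
r(26, v(8))² = ((-7 + 26)²/7)² = ((⅐)*19²)² = ((⅐)*361)² = (361/7)² = 130321/49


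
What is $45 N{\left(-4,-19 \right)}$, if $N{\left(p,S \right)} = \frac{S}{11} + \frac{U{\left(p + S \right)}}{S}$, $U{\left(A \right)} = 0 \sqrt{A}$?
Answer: $- \frac{855}{11} \approx -77.727$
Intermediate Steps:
$U{\left(A \right)} = 0$
$N{\left(p,S \right)} = \frac{S}{11}$ ($N{\left(p,S \right)} = \frac{S}{11} + \frac{0}{S} = S \frac{1}{11} + 0 = \frac{S}{11} + 0 = \frac{S}{11}$)
$45 N{\left(-4,-19 \right)} = 45 \cdot \frac{1}{11} \left(-19\right) = 45 \left(- \frac{19}{11}\right) = - \frac{855}{11}$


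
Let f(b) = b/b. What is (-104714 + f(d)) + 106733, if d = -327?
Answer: 2020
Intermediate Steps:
f(b) = 1
(-104714 + f(d)) + 106733 = (-104714 + 1) + 106733 = -104713 + 106733 = 2020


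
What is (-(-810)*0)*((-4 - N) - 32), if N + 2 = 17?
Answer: 0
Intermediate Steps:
N = 15 (N = -2 + 17 = 15)
(-(-810)*0)*((-4 - N) - 32) = (-(-810)*0)*((-4 - 1*15) - 32) = (-54*0)*((-4 - 15) - 32) = 0*(-19 - 32) = 0*(-51) = 0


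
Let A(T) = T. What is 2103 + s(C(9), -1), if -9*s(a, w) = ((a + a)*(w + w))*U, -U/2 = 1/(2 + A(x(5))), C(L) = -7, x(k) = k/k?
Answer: 56837/27 ≈ 2105.1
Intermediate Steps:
x(k) = 1
U = -⅔ (U = -2/(2 + 1) = -2/3 = -2*⅓ = -⅔ ≈ -0.66667)
s(a, w) = 8*a*w/27 (s(a, w) = -(a + a)*(w + w)*(-2)/(9*3) = -(2*a)*(2*w)*(-2)/(9*3) = -4*a*w*(-2)/(9*3) = -(-8)*a*w/27 = 8*a*w/27)
2103 + s(C(9), -1) = 2103 + (8/27)*(-7)*(-1) = 2103 + 56/27 = 56837/27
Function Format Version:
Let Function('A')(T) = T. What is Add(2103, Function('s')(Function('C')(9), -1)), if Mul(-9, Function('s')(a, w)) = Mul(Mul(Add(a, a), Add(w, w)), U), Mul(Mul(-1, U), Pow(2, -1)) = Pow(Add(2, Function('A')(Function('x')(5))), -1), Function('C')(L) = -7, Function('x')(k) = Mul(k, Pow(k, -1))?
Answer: Rational(56837, 27) ≈ 2105.1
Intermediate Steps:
Function('x')(k) = 1
U = Rational(-2, 3) (U = Mul(-2, Pow(Add(2, 1), -1)) = Mul(-2, Pow(3, -1)) = Mul(-2, Rational(1, 3)) = Rational(-2, 3) ≈ -0.66667)
Function('s')(a, w) = Mul(Rational(8, 27), a, w) (Function('s')(a, w) = Mul(Rational(-1, 9), Mul(Mul(Add(a, a), Add(w, w)), Rational(-2, 3))) = Mul(Rational(-1, 9), Mul(Mul(Mul(2, a), Mul(2, w)), Rational(-2, 3))) = Mul(Rational(-1, 9), Mul(Mul(4, a, w), Rational(-2, 3))) = Mul(Rational(-1, 9), Mul(Rational(-8, 3), a, w)) = Mul(Rational(8, 27), a, w))
Add(2103, Function('s')(Function('C')(9), -1)) = Add(2103, Mul(Rational(8, 27), -7, -1)) = Add(2103, Rational(56, 27)) = Rational(56837, 27)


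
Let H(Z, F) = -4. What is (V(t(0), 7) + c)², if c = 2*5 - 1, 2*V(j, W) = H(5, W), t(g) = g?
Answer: 49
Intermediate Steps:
V(j, W) = -2 (V(j, W) = (½)*(-4) = -2)
c = 9 (c = 10 - 1 = 9)
(V(t(0), 7) + c)² = (-2 + 9)² = 7² = 49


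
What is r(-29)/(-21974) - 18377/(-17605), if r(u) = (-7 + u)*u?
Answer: 192718289/193426135 ≈ 0.99634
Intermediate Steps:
r(u) = u*(-7 + u)
r(-29)/(-21974) - 18377/(-17605) = -29*(-7 - 29)/(-21974) - 18377/(-17605) = -29*(-36)*(-1/21974) - 18377*(-1/17605) = 1044*(-1/21974) + 18377/17605 = -522/10987 + 18377/17605 = 192718289/193426135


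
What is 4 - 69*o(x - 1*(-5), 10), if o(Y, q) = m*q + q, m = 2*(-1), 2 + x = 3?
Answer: 694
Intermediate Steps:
x = 1 (x = -2 + 3 = 1)
m = -2
o(Y, q) = -q (o(Y, q) = -2*q + q = -q)
4 - 69*o(x - 1*(-5), 10) = 4 - (-69)*10 = 4 - 69*(-10) = 4 + 690 = 694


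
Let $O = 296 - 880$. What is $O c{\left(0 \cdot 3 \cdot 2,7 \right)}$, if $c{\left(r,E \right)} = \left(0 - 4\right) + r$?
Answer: $2336$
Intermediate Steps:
$c{\left(r,E \right)} = -4 + r$
$O = -584$
$O c{\left(0 \cdot 3 \cdot 2,7 \right)} = - 584 \left(-4 + 0 \cdot 3 \cdot 2\right) = - 584 \left(-4 + 0 \cdot 2\right) = - 584 \left(-4 + 0\right) = \left(-584\right) \left(-4\right) = 2336$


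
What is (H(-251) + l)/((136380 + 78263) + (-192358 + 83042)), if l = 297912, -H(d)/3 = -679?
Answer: 99983/35109 ≈ 2.8478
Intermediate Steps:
H(d) = 2037 (H(d) = -3*(-679) = 2037)
(H(-251) + l)/((136380 + 78263) + (-192358 + 83042)) = (2037 + 297912)/((136380 + 78263) + (-192358 + 83042)) = 299949/(214643 - 109316) = 299949/105327 = 299949*(1/105327) = 99983/35109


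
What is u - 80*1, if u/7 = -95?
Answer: -745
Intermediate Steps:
u = -665 (u = 7*(-95) = -665)
u - 80*1 = -665 - 80*1 = -665 - 80 = -745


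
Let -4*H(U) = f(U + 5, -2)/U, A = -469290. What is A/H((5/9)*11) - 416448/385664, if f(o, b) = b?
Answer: -103691209321/18078 ≈ -5.7358e+6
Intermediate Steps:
H(U) = 1/(2*U) (H(U) = -(-1)/(2*U) = 1/(2*U))
A/H((5/9)*11) - 416448/385664 = -469290/(1/(2*(((5/9)*11)))) - 416448/385664 = -469290/(1/(2*(((5*(⅑))*11)))) - 416448*1/385664 = -469290/(1/(2*(((5/9)*11)))) - 6507/6026 = -469290/(1/(2*(55/9))) - 6507/6026 = -469290/((½)*(9/55)) - 6507/6026 = -469290/9/110 - 6507/6026 = -469290*110/9 - 6507/6026 = -17207300/3 - 6507/6026 = -103691209321/18078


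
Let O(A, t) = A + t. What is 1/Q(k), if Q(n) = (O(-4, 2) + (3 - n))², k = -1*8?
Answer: 1/81 ≈ 0.012346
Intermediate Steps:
k = -8
Q(n) = (1 - n)² (Q(n) = ((-4 + 2) + (3 - n))² = (-2 + (3 - n))² = (1 - n)²)
1/Q(k) = 1/((1 - 1*(-8))²) = 1/((1 + 8)²) = 1/(9²) = 1/81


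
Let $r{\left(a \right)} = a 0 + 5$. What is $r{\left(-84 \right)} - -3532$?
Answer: $3537$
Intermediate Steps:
$r{\left(a \right)} = 5$ ($r{\left(a \right)} = 0 + 5 = 5$)
$r{\left(-84 \right)} - -3532 = 5 - -3532 = 5 + 3532 = 3537$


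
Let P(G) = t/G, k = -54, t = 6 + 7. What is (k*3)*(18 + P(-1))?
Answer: -810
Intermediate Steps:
t = 13
P(G) = 13/G
(k*3)*(18 + P(-1)) = (-54*3)*(18 + 13/(-1)) = -162*(18 + 13*(-1)) = -162*(18 - 13) = -162*5 = -810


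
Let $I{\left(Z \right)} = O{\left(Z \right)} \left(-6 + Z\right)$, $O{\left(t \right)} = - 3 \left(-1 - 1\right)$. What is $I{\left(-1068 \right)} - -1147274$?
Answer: $1140830$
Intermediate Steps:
$O{\left(t \right)} = 6$ ($O{\left(t \right)} = \left(-3\right) \left(-2\right) = 6$)
$I{\left(Z \right)} = -36 + 6 Z$ ($I{\left(Z \right)} = 6 \left(-6 + Z\right) = -36 + 6 Z$)
$I{\left(-1068 \right)} - -1147274 = \left(-36 + 6 \left(-1068\right)\right) - -1147274 = \left(-36 - 6408\right) + 1147274 = -6444 + 1147274 = 1140830$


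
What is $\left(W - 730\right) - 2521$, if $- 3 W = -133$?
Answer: $- \frac{9620}{3} \approx -3206.7$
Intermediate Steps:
$W = \frac{133}{3}$ ($W = \left(- \frac{1}{3}\right) \left(-133\right) = \frac{133}{3} \approx 44.333$)
$\left(W - 730\right) - 2521 = \left(\frac{133}{3} - 730\right) - 2521 = - \frac{2057}{3} - 2521 = - \frac{9620}{3}$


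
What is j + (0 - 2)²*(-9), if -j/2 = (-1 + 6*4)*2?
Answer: -128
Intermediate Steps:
j = -92 (j = -2*(-1 + 6*4)*2 = -2*(-1 + 24)*2 = -46*2 = -2*46 = -92)
j + (0 - 2)²*(-9) = -92 + (0 - 2)²*(-9) = -92 + (-2)²*(-9) = -92 + 4*(-9) = -92 - 36 = -128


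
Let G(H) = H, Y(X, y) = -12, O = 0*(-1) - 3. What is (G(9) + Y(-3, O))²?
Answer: 9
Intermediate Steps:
O = -3 (O = 0 - 3 = -3)
(G(9) + Y(-3, O))² = (9 - 12)² = (-3)² = 9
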